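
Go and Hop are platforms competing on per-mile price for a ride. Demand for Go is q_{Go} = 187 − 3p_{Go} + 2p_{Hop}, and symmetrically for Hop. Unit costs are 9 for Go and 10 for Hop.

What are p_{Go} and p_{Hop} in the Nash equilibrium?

53.6875, 54.0625

Go's profit: π = (p_{Go} − 9)(187 − 3p_{Go} + 2p_{Hop}).
∂π/∂p_{Go} = 214 − 6p_{Go} + 2p_{Hop} = 0 ⇒ p_{Go} = 107/3 + (1/3)p_{Hop}.
Similarly p_{Hop} = 217/6 + (1/3)p_{Go}.
Solving the two reaction functions simultaneously: (1 − (1/3)(1/3))p_{Go} = 107/3 + (1/3)·(217/6), so (8/9)p_{Go} = 859/18 and p_{Go} = 53.6875.
Then p_{Hop} = 217/6 + (1/3)·53.6875 = 54.0625.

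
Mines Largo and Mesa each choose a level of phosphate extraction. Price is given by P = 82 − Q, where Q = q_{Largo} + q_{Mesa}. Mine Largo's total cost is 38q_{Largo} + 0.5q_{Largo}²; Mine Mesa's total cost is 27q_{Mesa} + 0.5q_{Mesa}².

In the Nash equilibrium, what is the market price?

Mine Largo's profit: π = q_{Largo}(82 − (q_{Largo} + q_{Mesa})) − 38q_{Largo} − 0.5q_{Largo}².
∂π/∂q_{Largo} = 44 − 3q_{Largo} − q_{Mesa} = 0, so q_{Largo} = 44/3 − (1/3)q_{Mesa}.
By the same steps for Mesa: q_{Mesa} = 55/3 − (1/3)q_{Largo}.
Substituting the second reaction function into the first: q_{Largo} = 44/3 − (1/3)(55/3 − (1/3)q_{Largo}), which gives (8/9)q_{Largo} = 77/9 ⇒ q_{Largo} = 9.625.
Then q_{Mesa} = 55/3 − (1/3)·9.625 = 15.125.
Equilibrium price: P = 82 − 24.75 = 57.25.

57.25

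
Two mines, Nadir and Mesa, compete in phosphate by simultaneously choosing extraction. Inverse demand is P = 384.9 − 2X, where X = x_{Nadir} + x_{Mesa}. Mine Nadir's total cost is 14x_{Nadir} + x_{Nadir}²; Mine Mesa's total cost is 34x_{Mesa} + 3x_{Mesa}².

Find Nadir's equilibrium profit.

8651.07

Mine Nadir's profit: π = x_{Nadir}(384.9 − 2(x_{Nadir} + x_{Mesa})) − 14x_{Nadir} − x_{Nadir}².
∂π/∂x_{Nadir} = 370.9 − 6x_{Nadir} − 2x_{Mesa} = 0, so x_{Nadir} = 3709/60 − (1/3)x_{Mesa}.
For Mesa: ∂π/∂x_{Mesa} = 350.9 − 10x_{Mesa} − 2x_{Nadir} = 0 ⇒ x_{Mesa} = 35.09 − 0.2x_{Nadir}.
Solving the two reaction functions simultaneously: (1 − (−1/3)(−0.2))x_{Nadir} = 3709/60 − (1/3)·35.09, so (14/15)x_{Nadir} = 50.12 and x_{Nadir} = 53.7.
Then x_{Mesa} = 35.09 − 0.2·53.7 = 24.35.
Price P = 384.9 − 2·78.05 = 228.8.
Nadir's profit: (228.8 − 14)·53.7 − (53.7)² = 8651.07.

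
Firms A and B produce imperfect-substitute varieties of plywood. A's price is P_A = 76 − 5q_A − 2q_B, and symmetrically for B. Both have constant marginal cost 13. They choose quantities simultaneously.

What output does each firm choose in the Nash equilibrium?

Firm A's profit: π = q_A(76 − 5q_A − 2q_B) − 13q_A.
∂π/∂q_A = 63 − 10q_A − 2q_B = 0 ⇒ q_A = 6.3 − 0.2q_B.
By symmetry q_B = q_A; substituting into the reaction function, 1.2q_A = 6.3 and q_A = 5.25.

5.25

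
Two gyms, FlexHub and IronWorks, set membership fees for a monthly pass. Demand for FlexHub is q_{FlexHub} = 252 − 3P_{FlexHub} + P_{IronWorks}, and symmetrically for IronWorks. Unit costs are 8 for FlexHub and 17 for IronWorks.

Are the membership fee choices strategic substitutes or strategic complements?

FlexHub's profit: π = (P_{FlexHub} − 8)(252 − 3P_{FlexHub} + P_{IronWorks}).
∂π/∂P_{FlexHub} = 276 − 6P_{FlexHub} + P_{IronWorks} = 0 ⇒ P_{FlexHub} = 46 + (1/6)P_{IronWorks}.
The best-response slope dP_{FlexHub}/dP_{IronWorks} = 1/6 > 0: the reaction function is upward-sloping, so the choices are strategic complements.

strategic complements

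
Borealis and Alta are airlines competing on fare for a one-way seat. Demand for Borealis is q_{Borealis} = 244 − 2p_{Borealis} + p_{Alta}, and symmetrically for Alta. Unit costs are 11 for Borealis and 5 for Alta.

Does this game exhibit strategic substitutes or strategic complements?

strategic complements

Borealis's profit: π = (p_{Borealis} − 11)(244 − 2p_{Borealis} + p_{Alta}).
∂π/∂p_{Borealis} = 266 − 4p_{Borealis} + p_{Alta} = 0 ⇒ p_{Borealis} = 66.5 + 0.25p_{Alta}.
The best-response slope dp_{Borealis}/dp_{Alta} = 0.25 > 0: the reaction function is upward-sloping, so the choices are strategic complements.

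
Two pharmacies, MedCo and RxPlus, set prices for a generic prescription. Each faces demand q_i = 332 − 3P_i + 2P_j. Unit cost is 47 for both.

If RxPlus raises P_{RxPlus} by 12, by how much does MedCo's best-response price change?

4

MedCo's profit: π = (P_{MedCo} − 47)(332 − 3P_{MedCo} + 2P_{RxPlus}).
∂π/∂P_{MedCo} = 473 − 6P_{MedCo} + 2P_{RxPlus} = 0 ⇒ P_{MedCo} = 473/6 + (1/3)P_{RxPlus}.
The reaction-function slope is 1/3, so a 12-unit rise in P_{RxPlus} moves P_{MedCo} by 1/3 × 12 = 4. MedCo's best response rises — the actions are strategic complements.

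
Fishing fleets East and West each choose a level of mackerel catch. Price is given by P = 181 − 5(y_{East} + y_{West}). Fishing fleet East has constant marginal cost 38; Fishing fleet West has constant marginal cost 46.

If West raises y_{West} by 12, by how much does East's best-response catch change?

-6

Fishing fleet East's profit: π = y_{East}(181 − 5(y_{East} + y_{West})) − 38y_{East}.
∂π/∂y_{East} = 143 − 10y_{East} − 5y_{West} = 0, so y_{East} = 14.3 − 0.5y_{West}.
The reaction-function slope is −0.5, so a 12-unit rise in y_{West} moves y_{East} by −0.5 × 12 = −6. East's best response falls — the actions are strategic substitutes.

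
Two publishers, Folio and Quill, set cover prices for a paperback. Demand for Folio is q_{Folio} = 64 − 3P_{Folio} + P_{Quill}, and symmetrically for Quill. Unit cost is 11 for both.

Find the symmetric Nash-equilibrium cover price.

19.4

Folio's profit: π = (P_{Folio} − 11)(64 − 3P_{Folio} + P_{Quill}).
∂π/∂P_{Folio} = 97 − 6P_{Folio} + P_{Quill} = 0 ⇒ P_{Folio} = 97/6 + (1/6)P_{Quill}.
By symmetry P_{Quill} = P_{Folio}; substituting into the reaction function, (5/6)P_{Folio} = 97/6 and P_{Folio} = 19.4.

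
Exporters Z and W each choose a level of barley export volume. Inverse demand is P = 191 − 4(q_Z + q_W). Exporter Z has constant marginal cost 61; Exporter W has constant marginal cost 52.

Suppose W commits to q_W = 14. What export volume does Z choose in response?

9.25

Exporter Z's profit: π = q_Z(191 − 4(q_Z + q_W)) − 61q_Z.
∂π/∂q_Z = 130 − 8q_Z − 4q_W = 0, so q_Z = 16.25 − 0.5q_W.
At q_W = 14: q_Z = 16.25 − 0.5·14 = 9.25.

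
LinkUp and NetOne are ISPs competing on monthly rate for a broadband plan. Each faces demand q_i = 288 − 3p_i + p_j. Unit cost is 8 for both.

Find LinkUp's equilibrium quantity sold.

163.2

LinkUp's profit: π = (p_{LinkUp} − 8)(288 − 3p_{LinkUp} + p_{NetOne}).
∂π/∂p_{LinkUp} = 312 − 6p_{LinkUp} + p_{NetOne} = 0 ⇒ p_{LinkUp} = 52 + (1/6)p_{NetOne}.
The game is symmetric, so in equilibrium p_{NetOne} = p_{LinkUp}: the reaction function gives (5/6)p_{LinkUp} = 52, hence p_{LinkUp} = 62.4.
q_{LinkUp} = 288 − 3·62.4 + 62.4 = 163.2.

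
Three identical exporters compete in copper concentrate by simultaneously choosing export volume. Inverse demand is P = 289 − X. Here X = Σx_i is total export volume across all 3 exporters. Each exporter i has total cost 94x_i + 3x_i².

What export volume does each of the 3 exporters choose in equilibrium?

19.5

A representative exporter's profit is π_i = x_i(289 − X) − 94x_i − 3x_i², with X = x_i + Σ_{j≠i} x_j.
First-order condition: 195 − 8x_i − Σ_{j≠i} x_j = 0.
With identical exporters, set every x_j = x: then 195 − 8x − 2x = 0, i.e. x = 195/10 = 19.5.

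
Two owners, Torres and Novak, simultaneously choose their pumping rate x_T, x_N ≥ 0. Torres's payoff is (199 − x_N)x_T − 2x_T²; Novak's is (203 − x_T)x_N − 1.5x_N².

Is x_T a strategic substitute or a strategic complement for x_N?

strategic substitutes

Expanding Torres's payoff: 199x_T − x_Nx_T − 2x_T².
∂π/∂x_T = 199 − x_N − 4x_T = 0, so x_T = 49.75 − 0.25x_N.
The best-response slope dx_T/dx_N = −0.25 < 0: the reaction function is downward-sloping, so the choices are strategic substitutes.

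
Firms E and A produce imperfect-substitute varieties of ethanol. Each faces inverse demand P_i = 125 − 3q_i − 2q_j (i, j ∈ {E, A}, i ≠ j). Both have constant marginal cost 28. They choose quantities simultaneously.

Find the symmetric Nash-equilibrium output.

12.125

Firm E's profit: π = q_E(125 − 3q_E − 2q_A) − 28q_E.
∂π/∂q_E = 97 − 6q_E − 2q_A = 0 ⇒ q_E = 97/6 − (1/3)q_A.
The game is symmetric, so in equilibrium q_A = q_E: the reaction function gives (4/3)q_E = 97/6, hence q_E = 12.125.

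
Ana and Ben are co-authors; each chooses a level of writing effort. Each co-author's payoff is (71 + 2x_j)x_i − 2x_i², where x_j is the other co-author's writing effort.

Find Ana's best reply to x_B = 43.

39.25

Ana's payoff is (71 + 2x_B)x_A − 2x_A².
∂π/∂x_A = 71 + 2x_B − 4x_A = 0, so x_A = 17.75 + 0.5x_B.
At x_B = 43: x_A = 17.75 + 0.5·43 = 39.25.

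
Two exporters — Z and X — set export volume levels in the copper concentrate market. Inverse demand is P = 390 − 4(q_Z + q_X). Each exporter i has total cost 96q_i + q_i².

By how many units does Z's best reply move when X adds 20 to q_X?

-8

Exporter Z's profit: π = q_Z(390 − 4(q_Z + q_X)) − 96q_Z − q_Z².
∂π/∂q_Z = 294 − 10q_Z − 4q_X = 0, so q_Z = 29.4 − 0.4q_X.
The reaction-function slope is −0.4, so a 20-unit rise in q_X moves q_Z by −0.4 × 20 = −8. Z's best response falls — the actions are strategic substitutes.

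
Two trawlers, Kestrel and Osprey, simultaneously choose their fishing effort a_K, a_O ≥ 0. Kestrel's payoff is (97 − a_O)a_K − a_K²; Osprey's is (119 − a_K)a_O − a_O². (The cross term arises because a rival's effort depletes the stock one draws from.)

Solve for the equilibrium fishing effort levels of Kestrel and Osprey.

25, 47

Expanding Kestrel's payoff: 97a_K − a_Oa_K − a_K².
∂π/∂a_K = 97 − a_O − 2a_K = 0, so a_K = 48.5 − 0.5a_O.
Likewise for Osprey: a_O = 59.5 − 0.5a_K.
Plugging a_O into Kestrel's best response: a_K = 48.5 − 0.5(59.5 − 0.5a_K) ⇒ 0.75a_K = 18.75, so a_K = 25.
Then a_O = 59.5 − 0.5·25 = 47.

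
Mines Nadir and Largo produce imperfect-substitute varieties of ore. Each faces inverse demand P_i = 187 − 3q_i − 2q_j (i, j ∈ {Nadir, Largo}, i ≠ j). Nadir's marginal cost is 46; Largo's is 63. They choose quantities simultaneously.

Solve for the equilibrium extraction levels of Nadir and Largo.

18.6875, 14.4375

Mine Nadir's profit: π = q_{Nadir}(187 − 3q_{Nadir} − 2q_{Largo}) − 46q_{Nadir}.
∂π/∂q_{Nadir} = 141 − 6q_{Nadir} − 2q_{Largo} = 0 ⇒ q_{Nadir} = 23.5 − (1/3)q_{Largo}.
Similarly q_{Largo} = 62/3 − (1/3)q_{Nadir}.
Solving the two reaction functions simultaneously: (1 − (−1/3)(−1/3))q_{Nadir} = 23.5 − (1/3)·(62/3), so (8/9)q_{Nadir} = 299/18 and q_{Nadir} = 18.6875.
Then q_{Largo} = 62/3 − (1/3)·18.6875 = 14.4375.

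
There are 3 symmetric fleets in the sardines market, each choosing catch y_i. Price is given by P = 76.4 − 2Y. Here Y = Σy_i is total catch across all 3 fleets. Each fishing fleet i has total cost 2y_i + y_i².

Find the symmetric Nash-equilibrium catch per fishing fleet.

7.44

A representative fishing fleet's profit is π_i = y_i(76.4 − 2Y) − 2y_i − y_i², with Y = y_i + Σ_{j≠i} y_j.
First-order condition: 74.4 − 6y_i − 2Σ_{j≠i} y_j = 0.
With identical fishing fleets, set every y_j = y: then 74.4 − 6y − 4y = 0, i.e. y = 74.4/10 = 7.44.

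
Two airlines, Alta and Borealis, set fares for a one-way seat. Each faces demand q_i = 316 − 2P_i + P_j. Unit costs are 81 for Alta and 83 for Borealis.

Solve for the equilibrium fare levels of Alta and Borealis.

159.6, 160.4

Alta's profit: π = (P_{Alta} − 81)(316 − 2P_{Alta} + P_{Borealis}).
∂π/∂P_{Alta} = 478 − 4P_{Alta} + P_{Borealis} = 0 ⇒ P_{Alta} = 119.5 + 0.25P_{Borealis}.
Similarly P_{Borealis} = 120.5 + 0.25P_{Alta}.
Solving the two reaction functions simultaneously: (1 − (0.25)(0.25))P_{Alta} = 119.5 + 0.25·120.5, so 0.9375P_{Alta} = 149.625 and P_{Alta} = 159.6.
Then P_{Borealis} = 120.5 + 0.25·159.6 = 160.4.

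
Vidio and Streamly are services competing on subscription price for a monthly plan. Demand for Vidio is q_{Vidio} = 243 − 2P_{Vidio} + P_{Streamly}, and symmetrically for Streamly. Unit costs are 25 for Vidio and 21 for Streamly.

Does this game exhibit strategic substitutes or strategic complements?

Vidio's profit: π = (P_{Vidio} − 25)(243 − 2P_{Vidio} + P_{Streamly}).
∂π/∂P_{Vidio} = 293 − 4P_{Vidio} + P_{Streamly} = 0 ⇒ P_{Vidio} = 73.25 + 0.25P_{Streamly}.
The best-response slope dP_{Vidio}/dP_{Streamly} = 0.25 > 0: the reaction function is upward-sloping, so the choices are strategic complements.

strategic complements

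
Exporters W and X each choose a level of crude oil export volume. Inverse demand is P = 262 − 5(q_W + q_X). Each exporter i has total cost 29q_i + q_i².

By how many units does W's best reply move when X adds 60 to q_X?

-25

Exporter W's profit: π = q_W(262 − 5(q_W + q_X)) − 29q_W − q_W².
∂π/∂q_W = 233 − 12q_W − 5q_X = 0, so q_W = 233/12 − (5/12)q_X.
The reaction-function slope is −5/12, so a 60-unit rise in q_X moves q_W by −5/12 × 60 = −25. W's best response falls — the actions are strategic substitutes.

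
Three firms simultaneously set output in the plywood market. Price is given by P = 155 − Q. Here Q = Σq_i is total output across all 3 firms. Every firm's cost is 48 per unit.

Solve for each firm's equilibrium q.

A representative firm's profit is π_i = q_i(155 − Q) − 48q_i, with Q = q_i + Σ_{j≠i} q_j.
First-order condition: 107 − 2q_i − Σ_{j≠i} q_j = 0.
With identical firms, set every q_j = q: then 107 − 2q − 2q = 0, i.e. q = 107/4 = 26.75.

26.75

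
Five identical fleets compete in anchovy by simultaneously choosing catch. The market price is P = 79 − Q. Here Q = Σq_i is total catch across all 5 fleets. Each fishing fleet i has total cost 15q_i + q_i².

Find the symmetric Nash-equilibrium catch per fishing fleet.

A representative fishing fleet's profit is π_i = q_i(79 − Q) − 15q_i − q_i², with Q = q_i + Σ_{j≠i} q_j.
First-order condition: 64 − 4q_i − Σ_{j≠i} q_j = 0.
Imposing symmetry (q_j = q for all j) turns Σ_{j≠i} q_j into 4q, so 64 = 8q and q = 8.

8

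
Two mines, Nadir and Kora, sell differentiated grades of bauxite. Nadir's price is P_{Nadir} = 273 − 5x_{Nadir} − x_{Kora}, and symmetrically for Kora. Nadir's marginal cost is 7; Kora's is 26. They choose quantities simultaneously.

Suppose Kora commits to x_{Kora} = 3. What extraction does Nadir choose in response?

Mine Nadir's profit: π = x_{Nadir}(273 − 5x_{Nadir} − x_{Kora}) − 7x_{Nadir}.
∂π/∂x_{Nadir} = 266 − 10x_{Nadir} − x_{Kora} = 0 ⇒ x_{Nadir} = 26.6 − 0.1x_{Kora}.
At x_{Kora} = 3: x_{Nadir} = 26.6 − 0.1·3 = 26.3.

26.3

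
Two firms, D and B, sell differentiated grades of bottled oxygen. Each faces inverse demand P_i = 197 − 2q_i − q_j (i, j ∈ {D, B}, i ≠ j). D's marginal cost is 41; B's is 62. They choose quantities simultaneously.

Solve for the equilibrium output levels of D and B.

32.6, 25.6

Firm D's profit: π = q_D(197 − 2q_D − q_B) − 41q_D.
∂π/∂q_D = 156 − 4q_D − q_B = 0 ⇒ q_D = 39 − 0.25q_B.
Similarly q_B = 33.75 − 0.25q_D.
Solving the two reaction functions simultaneously: (1 − (−0.25)(−0.25))q_D = 39 − 0.25·33.75, so 0.9375q_D = 30.5625 and q_D = 32.6.
Then q_B = 33.75 − 0.25·32.6 = 25.6.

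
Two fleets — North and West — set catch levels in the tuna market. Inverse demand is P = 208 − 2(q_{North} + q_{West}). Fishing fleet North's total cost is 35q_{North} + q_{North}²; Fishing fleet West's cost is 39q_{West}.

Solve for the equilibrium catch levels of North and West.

17.7, 33.4

Fishing fleet North's profit: π = q_{North}(208 − 2(q_{North} + q_{West})) − 35q_{North} − q_{North}².
∂π/∂q_{North} = 173 − 6q_{North} − 2q_{West} = 0, so q_{North} = 173/6 − (1/3)q_{West}.
For West: ∂π/∂q_{West} = 169 − 4q_{West} − 2q_{North} = 0 ⇒ q_{West} = 42.25 − 0.5q_{North}.
Substituting the second reaction function into the first: q_{North} = 173/6 − (1/3)(42.25 − 0.5q_{North}), which gives (5/6)q_{North} = 14.75 ⇒ q_{North} = 17.7.
Then q_{West} = 42.25 − 0.5·17.7 = 33.4.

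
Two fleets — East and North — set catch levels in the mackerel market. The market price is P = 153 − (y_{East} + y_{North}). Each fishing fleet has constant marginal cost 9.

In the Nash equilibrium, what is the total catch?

Fishing fleet East's profit: π = y_{East}(153 − (y_{East} + y_{North})) − 9y_{East}.
∂π/∂y_{East} = 144 − 2y_{East} − y_{North} = 0, so y_{East} = 72 − 0.5y_{North}.
Setting y_{East} = y_{North} in the reaction function: y_{East} = 72 − 0.5y_{East}, so y_{East} = 72 / 1.5 = 48.
Total catch: 48 + 48 = 96.

96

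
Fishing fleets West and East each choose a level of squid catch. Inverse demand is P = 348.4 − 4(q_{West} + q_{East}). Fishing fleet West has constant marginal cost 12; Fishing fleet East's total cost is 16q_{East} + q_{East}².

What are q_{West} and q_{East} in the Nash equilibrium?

31.7875, 20.525

Fishing fleet West's profit: π = q_{West}(348.4 − 4(q_{West} + q_{East})) − 12q_{West}.
∂π/∂q_{West} = 336.4 − 8q_{West} − 4q_{East} = 0, so q_{West} = 42.05 − 0.5q_{East}.
For East: ∂π/∂q_{East} = 332.4 − 10q_{East} − 4q_{West} = 0 ⇒ q_{East} = 33.24 − 0.4q_{West}.
Substituting the second reaction function into the first: q_{West} = 42.05 − 0.5(33.24 − 0.4q_{West}), which gives 0.8q_{West} = 25.43 ⇒ q_{West} = 31.7875.
Then q_{East} = 33.24 − 0.4·31.7875 = 20.525.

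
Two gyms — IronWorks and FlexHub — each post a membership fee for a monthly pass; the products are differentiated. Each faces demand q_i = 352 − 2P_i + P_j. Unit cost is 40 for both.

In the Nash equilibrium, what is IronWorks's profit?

21632

IronWorks's profit: π = (P_{IronWorks} − 40)(352 − 2P_{IronWorks} + P_{FlexHub}).
∂π/∂P_{IronWorks} = 432 − 4P_{IronWorks} + P_{FlexHub} = 0 ⇒ P_{IronWorks} = 108 + 0.25P_{FlexHub}.
By symmetry P_{FlexHub} = P_{IronWorks}; substituting into the reaction function, 0.75P_{IronWorks} = 108 and P_{IronWorks} = 144.
q_{IronWorks} = 352 − 2·144 + 144 = 208.
Profit = (144 − 40)·208 = 21632.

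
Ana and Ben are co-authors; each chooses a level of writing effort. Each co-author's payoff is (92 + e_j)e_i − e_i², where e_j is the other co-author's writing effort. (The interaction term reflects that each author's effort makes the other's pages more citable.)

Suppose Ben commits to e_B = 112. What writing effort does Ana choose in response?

Ana's payoff is (92 + e_B)e_A − e_A².
∂π/∂e_A = 92 + e_B − 2e_A = 0, so e_A = 46 + 0.5e_B.
At e_B = 112: e_A = 46 + 0.5·112 = 102.

102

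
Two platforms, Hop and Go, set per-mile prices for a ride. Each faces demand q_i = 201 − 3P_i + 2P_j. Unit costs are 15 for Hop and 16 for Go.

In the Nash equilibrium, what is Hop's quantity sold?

140.0625

Hop's profit: π = (P_{Hop} − 15)(201 − 3P_{Hop} + 2P_{Go}).
∂π/∂P_{Hop} = 246 − 6P_{Hop} + 2P_{Go} = 0 ⇒ P_{Hop} = 41 + (1/3)P_{Go}.
Similarly P_{Go} = 41.5 + (1/3)P_{Hop}.
Substituting the second reaction function into the first: P_{Hop} = 41 + (1/3)(41.5 + (1/3)P_{Hop}), which gives (8/9)P_{Hop} = 329/6 ⇒ P_{Hop} = 61.6875.
Then P_{Go} = 41.5 + (1/3)·61.6875 = 62.0625.
q_{Hop} = 201 − 3·61.6875 + 2·62.0625 = 140.0625.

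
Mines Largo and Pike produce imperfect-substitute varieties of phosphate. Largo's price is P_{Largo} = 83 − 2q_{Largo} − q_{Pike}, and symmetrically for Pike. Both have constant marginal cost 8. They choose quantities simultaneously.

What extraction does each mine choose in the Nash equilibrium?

15

Mine Largo's profit: π = q_{Largo}(83 − 2q_{Largo} − q_{Pike}) − 8q_{Largo}.
∂π/∂q_{Largo} = 75 − 4q_{Largo} − q_{Pike} = 0 ⇒ q_{Largo} = 18.75 − 0.25q_{Pike}.
By symmetry q_{Pike} = q_{Largo}; substituting into the reaction function, 1.25q_{Largo} = 18.75 and q_{Largo} = 15.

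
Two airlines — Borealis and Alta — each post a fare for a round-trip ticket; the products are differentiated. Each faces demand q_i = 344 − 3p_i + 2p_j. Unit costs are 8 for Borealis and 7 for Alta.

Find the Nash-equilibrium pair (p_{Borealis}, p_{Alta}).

Borealis's profit: π = (p_{Borealis} − 8)(344 − 3p_{Borealis} + 2p_{Alta}).
∂π/∂p_{Borealis} = 368 − 6p_{Borealis} + 2p_{Alta} = 0 ⇒ p_{Borealis} = 184/3 + (1/3)p_{Alta}.
Similarly p_{Alta} = 365/6 + (1/3)p_{Borealis}.
Solving the two reaction functions simultaneously: (1 − (1/3)(1/3))p_{Borealis} = 184/3 + (1/3)·(365/6), so (8/9)p_{Borealis} = 1469/18 and p_{Borealis} = 91.8125.
Then p_{Alta} = 365/6 + (1/3)·91.8125 = 91.4375.

91.8125, 91.4375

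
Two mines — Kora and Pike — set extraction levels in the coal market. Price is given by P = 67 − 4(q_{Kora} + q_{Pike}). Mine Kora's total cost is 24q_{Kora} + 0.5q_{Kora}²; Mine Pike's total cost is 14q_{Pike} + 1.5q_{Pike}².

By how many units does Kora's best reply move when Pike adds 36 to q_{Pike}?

Mine Kora's profit: π = q_{Kora}(67 − 4(q_{Kora} + q_{Pike})) − 24q_{Kora} − 0.5q_{Kora}².
∂π/∂q_{Kora} = 43 − 9q_{Kora} − 4q_{Pike} = 0, so q_{Kora} = 43/9 − (4/9)q_{Pike}.
The reaction-function slope is −4/9, so a 36-unit rise in q_{Pike} moves q_{Kora} by −4/9 × 36 = −16. Kora's best response falls — the actions are strategic substitutes.

-16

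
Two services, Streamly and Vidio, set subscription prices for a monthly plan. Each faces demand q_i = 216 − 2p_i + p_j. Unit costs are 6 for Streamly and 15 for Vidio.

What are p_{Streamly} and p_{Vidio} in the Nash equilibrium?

Streamly's profit: π = (p_{Streamly} − 6)(216 − 2p_{Streamly} + p_{Vidio}).
∂π/∂p_{Streamly} = 228 − 4p_{Streamly} + p_{Vidio} = 0 ⇒ p_{Streamly} = 57 + 0.25p_{Vidio}.
Similarly p_{Vidio} = 61.5 + 0.25p_{Streamly}.
Solving the two reaction functions simultaneously: (1 − (0.25)(0.25))p_{Streamly} = 57 + 0.25·61.5, so 0.9375p_{Streamly} = 72.375 and p_{Streamly} = 77.2.
Then p_{Vidio} = 61.5 + 0.25·77.2 = 80.8.

77.2, 80.8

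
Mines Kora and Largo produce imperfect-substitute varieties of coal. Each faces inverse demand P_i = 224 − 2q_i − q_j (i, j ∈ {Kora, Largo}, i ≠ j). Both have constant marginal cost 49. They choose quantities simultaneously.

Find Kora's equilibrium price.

119

Mine Kora's profit: π = q_{Kora}(224 − 2q_{Kora} − q_{Largo}) − 49q_{Kora}.
∂π/∂q_{Kora} = 175 − 4q_{Kora} − q_{Largo} = 0 ⇒ q_{Kora} = 43.75 − 0.25q_{Largo}.
The game is symmetric, so in equilibrium q_{Largo} = q_{Kora}: the reaction function gives 1.25q_{Kora} = 43.75, hence q_{Kora} = 35.
P_{Kora} = 224 − 2·35 − 35 = 119.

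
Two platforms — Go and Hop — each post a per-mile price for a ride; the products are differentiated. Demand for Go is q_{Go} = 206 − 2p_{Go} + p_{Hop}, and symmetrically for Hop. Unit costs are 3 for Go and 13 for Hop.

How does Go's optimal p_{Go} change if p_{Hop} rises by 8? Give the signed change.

2

Go's profit: π = (p_{Go} − 3)(206 − 2p_{Go} + p_{Hop}).
∂π/∂p_{Go} = 212 − 4p_{Go} + p_{Hop} = 0 ⇒ p_{Go} = 53 + 0.25p_{Hop}.
The reaction-function slope is 0.25, so an 8-unit rise in p_{Hop} moves p_{Go} by 0.25 × 8 = 2. Go's best response rises — the actions are strategic complements.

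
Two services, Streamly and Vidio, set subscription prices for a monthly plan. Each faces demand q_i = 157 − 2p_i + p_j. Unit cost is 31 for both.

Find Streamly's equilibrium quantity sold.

84

Streamly's profit: π = (p_{Streamly} − 31)(157 − 2p_{Streamly} + p_{Vidio}).
∂π/∂p_{Streamly} = 219 − 4p_{Streamly} + p_{Vidio} = 0 ⇒ p_{Streamly} = 54.75 + 0.25p_{Vidio}.
The game is symmetric, so in equilibrium p_{Vidio} = p_{Streamly}: the reaction function gives 0.75p_{Streamly} = 54.75, hence p_{Streamly} = 73.
q_{Streamly} = 157 − 2·73 + 73 = 84.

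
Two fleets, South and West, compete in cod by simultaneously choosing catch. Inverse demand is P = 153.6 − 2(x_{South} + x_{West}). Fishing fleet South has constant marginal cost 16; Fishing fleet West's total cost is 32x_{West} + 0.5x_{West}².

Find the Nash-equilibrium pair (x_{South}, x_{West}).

Fishing fleet South's profit: π = x_{South}(153.6 − 2(x_{South} + x_{West})) − 16x_{South}.
∂π/∂x_{South} = 137.6 − 4x_{South} − 2x_{West} = 0, so x_{South} = 34.4 − 0.5x_{West}.
For West: ∂π/∂x_{West} = 121.6 − 5x_{West} − 2x_{South} = 0 ⇒ x_{West} = 24.32 − 0.4x_{South}.
Solving the two reaction functions simultaneously: (1 − (−0.5)(−0.4))x_{South} = 34.4 − 0.5·24.32, so 0.8x_{South} = 22.24 and x_{South} = 27.8.
Then x_{West} = 24.32 − 0.4·27.8 = 13.2.

27.8, 13.2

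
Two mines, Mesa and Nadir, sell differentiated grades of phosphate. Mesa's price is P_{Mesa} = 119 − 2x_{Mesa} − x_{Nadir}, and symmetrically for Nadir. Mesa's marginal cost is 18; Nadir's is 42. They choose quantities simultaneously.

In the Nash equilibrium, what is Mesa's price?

61.6

Mine Mesa's profit: π = x_{Mesa}(119 − 2x_{Mesa} − x_{Nadir}) − 18x_{Mesa}.
∂π/∂x_{Mesa} = 101 − 4x_{Mesa} − x_{Nadir} = 0 ⇒ x_{Mesa} = 25.25 − 0.25x_{Nadir}.
Similarly x_{Nadir} = 19.25 − 0.25x_{Mesa}.
Substituting the second reaction function into the first: x_{Mesa} = 25.25 − 0.25(19.25 − 0.25x_{Mesa}), which gives 0.9375x_{Mesa} = 20.4375 ⇒ x_{Mesa} = 21.8.
Then x_{Nadir} = 19.25 − 0.25·21.8 = 13.8.
P_{Mesa} = 119 − 2·21.8 − 13.8 = 61.6.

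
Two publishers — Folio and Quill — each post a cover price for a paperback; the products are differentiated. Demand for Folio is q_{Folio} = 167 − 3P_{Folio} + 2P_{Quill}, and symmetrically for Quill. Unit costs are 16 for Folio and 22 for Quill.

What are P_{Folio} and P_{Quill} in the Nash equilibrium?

Folio's profit: π = (P_{Folio} − 16)(167 − 3P_{Folio} + 2P_{Quill}).
∂π/∂P_{Folio} = 215 − 6P_{Folio} + 2P_{Quill} = 0 ⇒ P_{Folio} = 215/6 + (1/3)P_{Quill}.
Similarly P_{Quill} = 233/6 + (1/3)P_{Folio}.
Solving the two reaction functions simultaneously: (1 − (1/3)(1/3))P_{Folio} = 215/6 + (1/3)·(233/6), so (8/9)P_{Folio} = 439/9 and P_{Folio} = 54.875.
Then P_{Quill} = 233/6 + (1/3)·54.875 = 57.125.

54.875, 57.125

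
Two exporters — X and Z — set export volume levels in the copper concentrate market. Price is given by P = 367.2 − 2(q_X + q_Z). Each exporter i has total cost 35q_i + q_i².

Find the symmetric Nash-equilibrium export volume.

Exporter X's profit: π = q_X(367.2 − 2(q_X + q_Z)) − 35q_X − q_X².
∂π/∂q_X = 332.2 − 6q_X − 2q_Z = 0, so q_X = 1661/30 − (1/3)q_Z.
Setting q_X = q_Z in the reaction function: q_X = 1661/30 − (1/3)q_X, so q_X = (1661/30) / (4/3) = 41.525.

41.525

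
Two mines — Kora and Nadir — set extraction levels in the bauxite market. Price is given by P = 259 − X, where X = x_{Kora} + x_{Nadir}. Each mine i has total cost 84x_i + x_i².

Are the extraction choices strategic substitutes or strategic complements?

strategic substitutes

Mine Kora's profit: π = x_{Kora}(259 − (x_{Kora} + x_{Nadir})) − 84x_{Kora} − x_{Kora}².
∂π/∂x_{Kora} = 175 − 4x_{Kora} − x_{Nadir} = 0, so x_{Kora} = 43.75 − 0.25x_{Nadir}.
The best-response slope dx_{Kora}/dx_{Nadir} = −0.25 < 0: the reaction function is downward-sloping, so the choices are strategic substitutes.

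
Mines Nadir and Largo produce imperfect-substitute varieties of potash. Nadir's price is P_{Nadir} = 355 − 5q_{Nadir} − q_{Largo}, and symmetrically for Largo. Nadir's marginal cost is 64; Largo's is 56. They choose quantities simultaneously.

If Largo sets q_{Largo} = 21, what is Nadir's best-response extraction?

Mine Nadir's profit: π = q_{Nadir}(355 − 5q_{Nadir} − q_{Largo}) − 64q_{Nadir}.
∂π/∂q_{Nadir} = 291 − 10q_{Nadir} − q_{Largo} = 0 ⇒ q_{Nadir} = 29.1 − 0.1q_{Largo}.
At q_{Largo} = 21: q_{Nadir} = 29.1 − 0.1·21 = 27.

27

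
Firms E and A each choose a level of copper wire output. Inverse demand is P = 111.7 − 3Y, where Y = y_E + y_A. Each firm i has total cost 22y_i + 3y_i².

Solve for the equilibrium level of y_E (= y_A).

Firm E's profit: π = y_E(111.7 − 3(y_E + y_A)) − 22y_E − 3y_E².
∂π/∂y_E = 89.7 − 12y_E − 3y_A = 0, so y_E = 7.475 − 0.25y_A.
Setting y_E = y_A in the reaction function: y_E = 7.475 − 0.25y_E, so y_E = 7.475 / 1.25 = 5.98.

5.98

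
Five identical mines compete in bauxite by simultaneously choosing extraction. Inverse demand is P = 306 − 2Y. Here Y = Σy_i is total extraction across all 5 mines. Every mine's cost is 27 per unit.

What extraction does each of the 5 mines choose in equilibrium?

23.25

A representative mine's profit is π_i = y_i(306 − 2Y) − 27y_i, with Y = y_i + Σ_{j≠i} y_j.
First-order condition: 279 − 4y_i − 2Σ_{j≠i} y_j = 0.
With identical mines, set every y_j = y: then 279 − 4y − 8y = 0, i.e. y = 279/12 = 23.25.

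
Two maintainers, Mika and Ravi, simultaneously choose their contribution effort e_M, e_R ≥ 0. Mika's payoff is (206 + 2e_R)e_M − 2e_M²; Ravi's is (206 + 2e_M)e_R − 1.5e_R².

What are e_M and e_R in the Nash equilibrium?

128.75, 154.5

Expanding Mika's payoff: 206e_M + 2e_Re_M − 2e_M².
∂π/∂e_M = 206 + 2e_R − 4e_M = 0, so e_M = 51.5 + 0.5e_R.
Likewise for Ravi: e_R = 206/3 + (2/3)e_M.
Solving the two reaction functions simultaneously: (1 − (0.5)(2/3))e_M = 51.5 + 0.5·(206/3), so (2/3)e_M = 515/6 and e_M = 128.75.
Then e_R = 206/3 + (2/3)·128.75 = 154.5.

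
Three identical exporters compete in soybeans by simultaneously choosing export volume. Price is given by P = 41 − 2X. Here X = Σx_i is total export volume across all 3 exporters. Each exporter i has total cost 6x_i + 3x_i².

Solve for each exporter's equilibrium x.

2.5

A representative exporter's profit is π_i = x_i(41 − 2X) − 6x_i − 3x_i², with X = x_i + Σ_{j≠i} x_j.
First-order condition: 35 − 10x_i − 2Σ_{j≠i} x_j = 0.
Imposing symmetry (x_j = x for all j) turns Σ_{j≠i} x_j into 2x, so 35 = 14x and x = 2.5.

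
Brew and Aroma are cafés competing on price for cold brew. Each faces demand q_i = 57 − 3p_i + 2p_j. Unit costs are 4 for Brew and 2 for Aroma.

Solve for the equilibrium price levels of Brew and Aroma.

Brew's profit: π = (p_{Brew} − 4)(57 − 3p_{Brew} + 2p_{Aroma}).
∂π/∂p_{Brew} = 69 − 6p_{Brew} + 2p_{Aroma} = 0 ⇒ p_{Brew} = 11.5 + (1/3)p_{Aroma}.
Similarly p_{Aroma} = 10.5 + (1/3)p_{Brew}.
Substituting the second reaction function into the first: p_{Brew} = 11.5 + (1/3)(10.5 + (1/3)p_{Brew}), which gives (8/9)p_{Brew} = 15 ⇒ p_{Brew} = 16.875.
Then p_{Aroma} = 10.5 + (1/3)·16.875 = 16.125.

16.875, 16.125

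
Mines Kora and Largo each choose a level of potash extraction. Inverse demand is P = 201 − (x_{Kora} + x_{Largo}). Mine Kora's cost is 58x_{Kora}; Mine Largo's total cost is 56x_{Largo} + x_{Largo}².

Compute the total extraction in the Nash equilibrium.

Mine Kora's profit: π = x_{Kora}(201 − (x_{Kora} + x_{Largo})) − 58x_{Kora}.
∂π/∂x_{Kora} = 143 − 2x_{Kora} − x_{Largo} = 0, so x_{Kora} = 71.5 − 0.5x_{Largo}.
For Largo: ∂π/∂x_{Largo} = 145 − 4x_{Largo} − x_{Kora} = 0 ⇒ x_{Largo} = 36.25 − 0.25x_{Kora}.
Substituting the second reaction function into the first: x_{Kora} = 71.5 − 0.5(36.25 − 0.25x_{Kora}), which gives 0.875x_{Kora} = 53.375 ⇒ x_{Kora} = 61.
Then x_{Largo} = 36.25 − 0.25·61 = 21.
Total extraction: 61 + 21 = 82.

82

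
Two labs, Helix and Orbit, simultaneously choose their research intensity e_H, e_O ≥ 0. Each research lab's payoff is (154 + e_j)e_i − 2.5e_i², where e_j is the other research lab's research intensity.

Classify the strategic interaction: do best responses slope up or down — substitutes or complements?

Helix's payoff is (154 + e_O)e_H − 2.5e_H².
∂π/∂e_H = 154 + e_O − 5e_H = 0, so e_H = 30.8 + 0.2e_O.
The best-response slope de_H/de_O = 0.2 > 0: the reaction function is upward-sloping, so the choices are strategic complements.

strategic complements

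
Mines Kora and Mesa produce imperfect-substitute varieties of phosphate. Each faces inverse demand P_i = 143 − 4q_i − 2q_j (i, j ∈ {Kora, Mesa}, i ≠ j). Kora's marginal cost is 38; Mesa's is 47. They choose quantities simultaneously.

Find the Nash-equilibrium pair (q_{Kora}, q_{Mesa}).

10.8, 9.3

Mine Kora's profit: π = q_{Kora}(143 − 4q_{Kora} − 2q_{Mesa}) − 38q_{Kora}.
∂π/∂q_{Kora} = 105 − 8q_{Kora} − 2q_{Mesa} = 0 ⇒ q_{Kora} = 13.125 − 0.25q_{Mesa}.
Similarly q_{Mesa} = 12 − 0.25q_{Kora}.
Solving the two reaction functions simultaneously: (1 − (−0.25)(−0.25))q_{Kora} = 13.125 − 0.25·12, so 0.9375q_{Kora} = 10.125 and q_{Kora} = 10.8.
Then q_{Mesa} = 12 − 0.25·10.8 = 9.3.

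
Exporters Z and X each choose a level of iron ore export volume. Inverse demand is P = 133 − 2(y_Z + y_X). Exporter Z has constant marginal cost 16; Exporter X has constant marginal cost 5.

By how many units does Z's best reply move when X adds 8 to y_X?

Exporter Z's profit: π = y_Z(133 − 2(y_Z + y_X)) − 16y_Z.
∂π/∂y_Z = 117 − 4y_Z − 2y_X = 0, so y_Z = 29.25 − 0.5y_X.
The reaction-function slope is −0.5, so an 8-unit rise in y_X moves y_Z by −0.5 × 8 = −4. Z's best response falls — the actions are strategic substitutes.

-4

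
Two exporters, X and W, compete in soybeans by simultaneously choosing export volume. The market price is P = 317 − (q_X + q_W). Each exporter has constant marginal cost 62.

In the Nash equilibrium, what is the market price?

147

Exporter X's profit: π = q_X(317 − (q_X + q_W)) − 62q_X.
∂π/∂q_X = 255 − 2q_X − q_W = 0, so q_X = 127.5 − 0.5q_W.
By symmetry q_W = q_X; substituting into the reaction function, 1.5q_X = 127.5 and q_X = 85.
Equilibrium price: P = 317 − 170 = 147.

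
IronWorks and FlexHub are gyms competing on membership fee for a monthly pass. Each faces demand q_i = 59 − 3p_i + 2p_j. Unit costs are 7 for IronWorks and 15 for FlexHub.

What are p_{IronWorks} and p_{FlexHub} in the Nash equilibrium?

21.5, 24.5

IronWorks's profit: π = (p_{IronWorks} − 7)(59 − 3p_{IronWorks} + 2p_{FlexHub}).
∂π/∂p_{IronWorks} = 80 − 6p_{IronWorks} + 2p_{FlexHub} = 0 ⇒ p_{IronWorks} = 40/3 + (1/3)p_{FlexHub}.
Similarly p_{FlexHub} = 52/3 + (1/3)p_{IronWorks}.
Solving the two reaction functions simultaneously: (1 − (1/3)(1/3))p_{IronWorks} = 40/3 + (1/3)·(52/3), so (8/9)p_{IronWorks} = 172/9 and p_{IronWorks} = 21.5.
Then p_{FlexHub} = 52/3 + (1/3)·21.5 = 24.5.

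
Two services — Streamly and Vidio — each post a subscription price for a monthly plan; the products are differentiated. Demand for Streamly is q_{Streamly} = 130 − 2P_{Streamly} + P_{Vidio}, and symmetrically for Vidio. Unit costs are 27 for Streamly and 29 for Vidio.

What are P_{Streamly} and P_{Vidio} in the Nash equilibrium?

61.6, 62.4

Streamly's profit: π = (P_{Streamly} − 27)(130 − 2P_{Streamly} + P_{Vidio}).
∂π/∂P_{Streamly} = 184 − 4P_{Streamly} + P_{Vidio} = 0 ⇒ P_{Streamly} = 46 + 0.25P_{Vidio}.
Similarly P_{Vidio} = 47 + 0.25P_{Streamly}.
Solving the two reaction functions simultaneously: (1 − (0.25)(0.25))P_{Streamly} = 46 + 0.25·47, so 0.9375P_{Streamly} = 57.75 and P_{Streamly} = 61.6.
Then P_{Vidio} = 47 + 0.25·61.6 = 62.4.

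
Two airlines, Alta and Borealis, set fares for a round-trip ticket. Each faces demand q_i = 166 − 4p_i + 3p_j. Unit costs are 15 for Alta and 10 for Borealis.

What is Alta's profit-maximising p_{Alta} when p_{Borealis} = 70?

54.5

Alta's profit: π = (p_{Alta} − 15)(166 − 4p_{Alta} + 3p_{Borealis}).
∂π/∂p_{Alta} = 226 − 8p_{Alta} + 3p_{Borealis} = 0 ⇒ p_{Alta} = 28.25 + 0.375p_{Borealis}.
At p_{Borealis} = 70: p_{Alta} = 28.25 + 0.375·70 = 54.5.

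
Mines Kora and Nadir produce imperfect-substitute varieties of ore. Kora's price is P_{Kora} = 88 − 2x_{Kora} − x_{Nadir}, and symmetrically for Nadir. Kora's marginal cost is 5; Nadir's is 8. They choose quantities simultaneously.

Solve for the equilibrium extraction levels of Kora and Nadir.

Mine Kora's profit: π = x_{Kora}(88 − 2x_{Kora} − x_{Nadir}) − 5x_{Kora}.
∂π/∂x_{Kora} = 83 − 4x_{Kora} − x_{Nadir} = 0 ⇒ x_{Kora} = 20.75 − 0.25x_{Nadir}.
Similarly x_{Nadir} = 20 − 0.25x_{Kora}.
Plugging x_{Nadir} into Kora's best response: x_{Kora} = 20.75 − 0.25(20 − 0.25x_{Kora}) ⇒ 0.9375x_{Kora} = 15.75, so x_{Kora} = 16.8.
Then x_{Nadir} = 20 − 0.25·16.8 = 15.8.

16.8, 15.8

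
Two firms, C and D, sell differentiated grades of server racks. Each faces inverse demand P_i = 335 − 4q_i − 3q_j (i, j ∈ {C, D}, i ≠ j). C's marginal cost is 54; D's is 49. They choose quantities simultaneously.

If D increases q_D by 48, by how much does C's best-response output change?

Firm C's profit: π = q_C(335 − 4q_C − 3q_D) − 54q_C.
∂π/∂q_C = 281 − 8q_C − 3q_D = 0 ⇒ q_C = 35.125 − 0.375q_D.
The reaction-function slope is −0.375, so a 48-unit rise in q_D moves q_C by −0.375 × 48 = −18. C's best response falls — the actions are strategic substitutes.

-18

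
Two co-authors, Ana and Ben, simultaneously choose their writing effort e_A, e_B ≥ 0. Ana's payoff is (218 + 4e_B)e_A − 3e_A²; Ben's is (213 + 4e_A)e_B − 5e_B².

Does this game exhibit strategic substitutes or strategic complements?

strategic complements

Expanding Ana's payoff: 218e_A + 4e_Be_A − 3e_A².
∂π/∂e_A = 218 + 4e_B − 6e_A = 0, so e_A = 109/3 + (2/3)e_B.
The best-response slope de_A/de_B = 2/3 > 0: the reaction function is upward-sloping, so the choices are strategic complements.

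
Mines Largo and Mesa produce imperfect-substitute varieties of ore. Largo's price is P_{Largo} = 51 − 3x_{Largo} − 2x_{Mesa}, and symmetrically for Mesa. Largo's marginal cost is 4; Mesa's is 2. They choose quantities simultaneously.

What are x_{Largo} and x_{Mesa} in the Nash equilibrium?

Mine Largo's profit: π = x_{Largo}(51 − 3x_{Largo} − 2x_{Mesa}) − 4x_{Largo}.
∂π/∂x_{Largo} = 47 − 6x_{Largo} − 2x_{Mesa} = 0 ⇒ x_{Largo} = 47/6 − (1/3)x_{Mesa}.
Similarly x_{Mesa} = 49/6 − (1/3)x_{Largo}.
Substituting the second reaction function into the first: x_{Largo} = 47/6 − (1/3)(49/6 − (1/3)x_{Largo}), which gives (8/9)x_{Largo} = 46/9 ⇒ x_{Largo} = 5.75.
Then x_{Mesa} = 49/6 − (1/3)·5.75 = 6.25.

5.75, 6.25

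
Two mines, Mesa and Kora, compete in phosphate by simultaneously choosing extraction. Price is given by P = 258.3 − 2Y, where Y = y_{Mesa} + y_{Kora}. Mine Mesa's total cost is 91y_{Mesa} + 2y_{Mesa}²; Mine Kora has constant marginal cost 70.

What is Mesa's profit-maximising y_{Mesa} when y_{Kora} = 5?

19.6625

Mine Mesa's profit: π = y_{Mesa}(258.3 − 2(y_{Mesa} + y_{Kora})) − 91y_{Mesa} − 2y_{Mesa}².
∂π/∂y_{Mesa} = 167.3 − 8y_{Mesa} − 2y_{Kora} = 0, so y_{Mesa} = 20.9125 − 0.25y_{Kora}.
At y_{Kora} = 5: y_{Mesa} = 20.9125 − 0.25·5 = 19.6625.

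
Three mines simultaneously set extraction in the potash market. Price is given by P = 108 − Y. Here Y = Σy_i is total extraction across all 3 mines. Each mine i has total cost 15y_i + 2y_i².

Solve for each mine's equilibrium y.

11.625

A representative mine's profit is π_i = y_i(108 − Y) − 15y_i − 2y_i², with Y = y_i + Σ_{j≠i} y_j.
First-order condition: 93 − 6y_i − Σ_{j≠i} y_j = 0.
In a symmetric equilibrium every mine chooses the same y, so Σ_{j≠i} y_j = 2y. The condition becomes 93 − 8y = 0, giving y = 93/8 = 11.625.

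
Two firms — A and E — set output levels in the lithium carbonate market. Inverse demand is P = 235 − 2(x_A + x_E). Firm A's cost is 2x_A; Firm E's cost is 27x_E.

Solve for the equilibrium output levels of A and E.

Firm A's profit: π = x_A(235 − 2(x_A + x_E)) − 2x_A.
∂π/∂x_A = 233 − 4x_A − 2x_E = 0, so x_A = 58.25 − 0.5x_E.
By the same steps for E: x_E = 52 − 0.5x_A.
Solving the two reaction functions simultaneously: (1 − (−0.5)(−0.5))x_A = 58.25 − 0.5·52, so 0.75x_A = 32.25 and x_A = 43.
Then x_E = 52 − 0.5·43 = 30.5.

43, 30.5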